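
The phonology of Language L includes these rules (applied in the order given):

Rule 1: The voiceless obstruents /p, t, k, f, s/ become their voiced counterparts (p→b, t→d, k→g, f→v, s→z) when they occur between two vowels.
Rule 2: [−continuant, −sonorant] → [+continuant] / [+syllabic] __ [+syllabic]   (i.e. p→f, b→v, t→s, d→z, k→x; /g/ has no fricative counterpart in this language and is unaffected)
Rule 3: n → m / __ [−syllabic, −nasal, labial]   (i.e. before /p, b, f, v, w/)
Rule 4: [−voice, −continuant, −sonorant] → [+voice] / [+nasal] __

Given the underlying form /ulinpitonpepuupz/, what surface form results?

Rule 1 (intervocalic voicing): /t/ is a voiceless obstruent between vowels /i/ and /o/, so it voices to [d]. /p/ is a voiceless obstruent between vowels /e/ and /u/, so it voices to [b]. /ulinpitonpepuupz/ → ulinpidonpebuupz.
Rule 2 (intervocalic spirantization): /d/ is a stop between vowels /i/ and /o/, so it spirantizes to the fricative [z]. /b/ is a stop between vowels /e/ and /u/, so it spirantizes to the fricative [v]. /ulinpidonpebuupz/ → ulinpizonpevuupz.
Rule 3 (nasal place assimilation): /n/ precedes the labial consonant /p/, so it assimilates in place to [m]. /n/ precedes the labial consonant /p/, so it assimilates in place to [m]. /ulinpizonpevuupz/ → ulimpizompevuupz.
Rule 4 (post-nasal voicing): /p/ is a voiceless stop immediately after the nasal /m/, so it voices to [b]. /p/ is a voiceless stop immediately after the nasal /m/, so it voices to [b]. /ulimpizompevuupz/ → ulimbizombevuupz.

ulimbizombevuupz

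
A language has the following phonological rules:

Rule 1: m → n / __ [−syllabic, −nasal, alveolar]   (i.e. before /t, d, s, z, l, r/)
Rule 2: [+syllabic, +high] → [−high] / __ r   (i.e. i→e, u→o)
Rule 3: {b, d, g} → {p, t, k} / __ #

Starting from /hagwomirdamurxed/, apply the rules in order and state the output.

Rule 1 (nasal place assimilation): no segment meets the environment; /hagwomirdamurxed/ is unchanged.
Rule 2 (pre-rhotic lowering): /i/ is a high vowel immediately before /r/, so it lowers to [e]. /u/ is a high vowel immediately before /r/, so it lowers to [o]. /hagwomirdamurxed/ → hagwomerdamorxed.
Rule 3 (final devoicing): /d/ is a voiced stop in word-final position, so it devoices to [t]. /hagwomerdamorxed/ → hagwomerdamorxet.

hagwomerdamorxet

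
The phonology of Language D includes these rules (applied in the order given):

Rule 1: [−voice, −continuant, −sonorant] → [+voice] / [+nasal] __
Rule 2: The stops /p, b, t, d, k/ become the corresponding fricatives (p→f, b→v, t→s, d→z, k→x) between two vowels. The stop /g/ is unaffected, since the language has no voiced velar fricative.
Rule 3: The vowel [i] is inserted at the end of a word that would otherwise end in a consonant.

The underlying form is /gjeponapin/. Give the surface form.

Rule 1 (post-nasal voicing): no segment meets the environment; /gjeponapin/ is unchanged.
Rule 2 (intervocalic spirantization): /p/ is a stop between vowels /e/ and /o/, so it spirantizes to the fricative [f]. /p/ is a stop between vowels /a/ and /i/, so it spirantizes to the fricative [f]. /gjeponapin/ → gjefonafin.
Rule 3 (final i-epenthesis): the form ends in the consonant /n/, so [i] is inserted word-finally. /gjefonafin/ → gjefonafini.

gjefonafini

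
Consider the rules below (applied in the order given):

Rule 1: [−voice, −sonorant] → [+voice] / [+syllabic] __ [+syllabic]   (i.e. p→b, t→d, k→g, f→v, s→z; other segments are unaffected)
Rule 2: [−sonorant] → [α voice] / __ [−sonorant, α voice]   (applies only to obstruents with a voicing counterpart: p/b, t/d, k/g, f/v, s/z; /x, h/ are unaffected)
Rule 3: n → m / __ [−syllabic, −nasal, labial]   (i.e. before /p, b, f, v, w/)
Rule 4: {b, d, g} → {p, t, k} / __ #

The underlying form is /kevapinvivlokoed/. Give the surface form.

Rule 1 (intervocalic voicing): /p/ is a voiceless obstruent between vowels /a/ and /i/, so it voices to [b]. /k/ is a voiceless obstruent between vowels /o/ and /o/, so it voices to [g]. /kevapinvivlokoed/ → kevabinvivlogoed.
Rule 2 (regressive voicing assimilation): no segment meets the environment; /kevabinvivlogoed/ is unchanged.
Rule 3 (nasal place assimilation): /n/ precedes the labial consonant /v/, so it assimilates in place to [m]. /kevabinvivlogoed/ → kevabimvivlogoed.
Rule 4 (final devoicing): /d/ is a voiced stop in word-final position, so it devoices to [t]. /kevabimvivlogoed/ → kevabimvivlogoet.

kevabimvivlogoet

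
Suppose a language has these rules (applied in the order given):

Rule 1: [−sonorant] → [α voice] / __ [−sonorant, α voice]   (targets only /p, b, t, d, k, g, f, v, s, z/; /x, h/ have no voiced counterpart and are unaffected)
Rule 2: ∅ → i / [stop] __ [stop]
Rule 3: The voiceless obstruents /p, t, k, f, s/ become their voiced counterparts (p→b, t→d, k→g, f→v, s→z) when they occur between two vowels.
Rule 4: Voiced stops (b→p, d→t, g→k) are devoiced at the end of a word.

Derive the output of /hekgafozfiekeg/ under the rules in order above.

hegigavosfiegek

Rule 1 (regressive voicing assimilation): /k/ precedes the voiced obstruent /g/, so it voices to [g] by assimilation. /z/ precedes the voiceless obstruent /f/, so it devoices to [s] by assimilation. /hekgafozfiekeg/ → heggafosfiekeg.
Rule 2 (stop-cluster i-epenthesis): /g/ and /g/ form a stop–stop cluster, so [i] is inserted between them. /heggafosfiekeg/ → hegigafosfiekeg.
Rule 3 (intervocalic voicing): /f/ is a voiceless obstruent between vowels /a/ and /o/, so it voices to [v]. /k/ is a voiceless obstruent between vowels /e/ and /e/, so it voices to [g]. /hegigafosfiekeg/ → hegigavosfiegeg.
Rule 4 (final devoicing): /g/ is a voiced stop in word-final position, so it devoices to [k]. /hegigavosfiegeg/ → hegigavosfiegek.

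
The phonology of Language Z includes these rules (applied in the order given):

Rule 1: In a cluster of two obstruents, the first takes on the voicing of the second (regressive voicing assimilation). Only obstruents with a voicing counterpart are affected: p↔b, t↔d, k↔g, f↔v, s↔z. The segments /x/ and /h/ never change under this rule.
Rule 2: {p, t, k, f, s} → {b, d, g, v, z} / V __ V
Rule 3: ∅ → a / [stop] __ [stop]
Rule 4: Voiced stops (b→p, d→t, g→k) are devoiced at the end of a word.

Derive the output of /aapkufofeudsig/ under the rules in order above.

Rule 1 (regressive voicing assimilation): /d/ precedes the voiceless obstruent /s/, so it devoices to [t] by assimilation. /aapkufofeudsig/ → aapkufofeutsig.
Rule 2 (intervocalic voicing): /f/ is a voiceless obstruent between vowels /u/ and /o/, so it voices to [v]. /f/ is a voiceless obstruent between vowels /o/ and /e/, so it voices to [v]. /aapkufofeutsig/ → aapkuvoveutsig.
Rule 3 (stop-cluster a-epenthesis): /p/ and /k/ form a stop–stop cluster, so [a] is inserted between them. /aapkuvoveutsig/ → aapakuvoveutsig.
Rule 4 (final devoicing): /g/ is a voiced stop in word-final position, so it devoices to [k]. /aapakuvoveutsig/ → aapakuvoveutsik.

aapakuvoveutsik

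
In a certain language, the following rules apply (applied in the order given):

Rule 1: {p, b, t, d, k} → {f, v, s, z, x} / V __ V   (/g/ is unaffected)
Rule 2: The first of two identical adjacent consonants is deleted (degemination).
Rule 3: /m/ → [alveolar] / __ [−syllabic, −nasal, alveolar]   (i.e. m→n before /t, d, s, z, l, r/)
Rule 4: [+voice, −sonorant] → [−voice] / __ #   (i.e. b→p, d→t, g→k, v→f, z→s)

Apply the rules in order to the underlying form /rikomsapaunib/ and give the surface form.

Rule 1 (intervocalic spirantization): /k/ is a stop between vowels /i/ and /o/, so it spirantizes to the fricative [x]. /p/ is a stop between vowels /a/ and /a/, so it spirantizes to the fricative [f]. /rikomsapaunib/ → rixomsafaunib.
Rule 2 (degemination): no segment meets the environment; /rixomsafaunib/ is unchanged.
Rule 3 (nasal place assimilation): /m/ precedes the alveolar consonant /s/, so it assimilates in place to [n]. /rixomsafaunib/ → rixonsafaunib.
Rule 4 (final devoicing): /b/ is a voiced obstruent in word-final position, so it devoices to [p]. /rixonsafaunib/ → rixonsafaunip.

rixonsafaunip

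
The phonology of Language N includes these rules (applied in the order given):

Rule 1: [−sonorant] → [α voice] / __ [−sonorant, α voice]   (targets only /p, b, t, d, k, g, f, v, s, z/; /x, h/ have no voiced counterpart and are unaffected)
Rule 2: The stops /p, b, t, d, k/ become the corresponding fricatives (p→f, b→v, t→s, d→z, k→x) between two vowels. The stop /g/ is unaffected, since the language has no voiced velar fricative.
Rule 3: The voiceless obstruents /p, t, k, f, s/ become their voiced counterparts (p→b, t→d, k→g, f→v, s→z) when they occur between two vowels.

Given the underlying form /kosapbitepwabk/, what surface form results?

kozabbizepwapk

Rule 1 (regressive voicing assimilation): /p/ precedes the voiced obstruent /b/, so it voices to [b] by assimilation. /b/ precedes the voiceless obstruent /k/, so it devoices to [p] by assimilation. /kosapbitepwabk/ → kosabbitepwapk.
Rule 2 (intervocalic spirantization): /t/ is a stop between vowels /i/ and /e/, so it spirantizes to the fricative [s]. /kosabbitepwapk/ → kosabbisepwapk.
Rule 3 (intervocalic voicing): /s/ is a voiceless obstruent between vowels /o/ and /a/, so it voices to [z]. /s/ is a voiceless obstruent between vowels /i/ and /e/, so it voices to [z]. /kosabbisepwapk/ → kozabbizepwapk.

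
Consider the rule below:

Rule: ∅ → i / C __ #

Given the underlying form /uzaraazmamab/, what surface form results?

the form ends in the consonant /b/, so [i] is inserted word-finally.
Surface form: [uzaraazmamabi].

uzaraazmamabi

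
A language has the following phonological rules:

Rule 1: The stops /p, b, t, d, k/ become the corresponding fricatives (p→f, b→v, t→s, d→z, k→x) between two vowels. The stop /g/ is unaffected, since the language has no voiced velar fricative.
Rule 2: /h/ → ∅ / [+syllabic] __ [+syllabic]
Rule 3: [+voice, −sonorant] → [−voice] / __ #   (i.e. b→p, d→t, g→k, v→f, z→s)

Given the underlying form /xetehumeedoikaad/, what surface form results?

xeseumeezoixaat

Rule 1 (intervocalic spirantization): /t/ is a stop between vowels /e/ and /e/, so it spirantizes to the fricative [s]. /d/ is a stop between vowels /e/ and /o/, so it spirantizes to the fricative [z]. /k/ is a stop between vowels /i/ and /a/, so it spirantizes to the fricative [x]. /xetehumeedoikaad/ → xesehumeezoixaad.
Rule 2 (intervocalic h-deletion): /h/ occurs between vowels /e/ and /u/, so it deletes. /xesehumeezoixaad/ → xeseumeezoixaad.
Rule 3 (final devoicing): /d/ is a voiced obstruent in word-final position, so it devoices to [t]. /xeseumeezoixaad/ → xeseumeezoixaat.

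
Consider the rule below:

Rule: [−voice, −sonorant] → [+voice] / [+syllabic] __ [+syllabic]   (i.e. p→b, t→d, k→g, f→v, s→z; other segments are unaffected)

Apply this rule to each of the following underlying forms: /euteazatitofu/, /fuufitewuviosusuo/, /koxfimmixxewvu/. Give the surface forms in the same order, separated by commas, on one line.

/euteazatitofu/: /t/ is a voiceless obstruent between vowels /u/ and /e/, so it voices to [d]. /t/ is a voiceless obstruent between vowels /a/ and /i/, so it voices to [d]. /t/ is a voiceless obstruent between vowels /i/ and /o/, so it voices to [d]. /f/ is a voiceless obstruent between vowels /o/ and /u/, so it voices to [v]. → [eudeazadidovu].
/fuufitewuviosusuo/: /f/ is a voiceless obstruent between vowels /u/ and /i/, so it voices to [v]. /t/ is a voiceless obstruent between vowels /i/ and /e/, so it voices to [d]. /s/ is a voiceless obstruent between vowels /o/ and /u/, so it voices to [z]. /s/ is a voiceless obstruent between vowels /u/ and /u/, so it voices to [z]. → [fuuvidewuviozuzuo].
/koxfimmixxewvu/: the rule's environment is not met; surfaces unchanged as [koxfimmixxewvu].

eudeazadidovu, fuuvidewuviozuzuo, koxfimmixxewvu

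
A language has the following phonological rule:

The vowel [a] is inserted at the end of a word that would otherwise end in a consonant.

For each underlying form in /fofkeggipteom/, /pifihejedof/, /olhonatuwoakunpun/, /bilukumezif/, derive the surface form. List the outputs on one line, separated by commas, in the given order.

/fofkeggipteom/: the form ends in the consonant /m/, so [a] is inserted word-finally. → [fofkeggipteoma].
/pifihejedof/: the form ends in the consonant /f/, so [a] is inserted word-finally. → [pifihejedofa].
/olhonatuwoakunpun/: the form ends in the consonant /n/, so [a] is inserted word-finally. → [olhonatuwoakunpuna].
/bilukumezif/: the form ends in the consonant /f/, so [a] is inserted word-finally. → [bilukumezifa].

fofkeggipteoma, pifihejedofa, olhonatuwoakunpuna, bilukumezifa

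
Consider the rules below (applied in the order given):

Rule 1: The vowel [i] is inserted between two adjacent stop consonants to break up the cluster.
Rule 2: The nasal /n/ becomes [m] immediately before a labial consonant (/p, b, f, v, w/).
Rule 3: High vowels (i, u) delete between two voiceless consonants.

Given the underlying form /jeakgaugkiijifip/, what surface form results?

jeakigaugikiijifp

Rule 1 (stop-cluster i-epenthesis): /k/ and /g/ form a stop–stop cluster, so [i] is inserted between them. /g/ and /k/ form a stop–stop cluster, so [i] is inserted between them. /jeakgaugkiijifip/ → jeakigaugikiijifip.
Rule 2 (nasal place assimilation): no segment meets the environment; /jeakigaugikiijifip/ is unchanged.
Rule 3 (high vowel syncope): /i/ is a high vowel flanked by voiceless consonants /f/ and /p/, so it deletes. /jeakigaugikiijifip/ → jeakigaugikiijifp.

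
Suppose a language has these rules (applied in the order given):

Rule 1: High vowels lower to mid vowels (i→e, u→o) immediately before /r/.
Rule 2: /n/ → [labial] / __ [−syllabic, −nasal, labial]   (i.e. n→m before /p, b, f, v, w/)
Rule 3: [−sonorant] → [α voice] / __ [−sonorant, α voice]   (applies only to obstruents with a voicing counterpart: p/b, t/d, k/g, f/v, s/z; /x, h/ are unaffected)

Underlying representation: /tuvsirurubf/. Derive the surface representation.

tufserorupf

Rule 1 (pre-rhotic lowering): /i/ is a high vowel immediately before /r/, so it lowers to [e]. /u/ is a high vowel immediately before /r/, so it lowers to [o]. /tuvsirurubf/ → tuvserorubf.
Rule 2 (nasal place assimilation): no segment meets the environment; /tuvserorubf/ is unchanged.
Rule 3 (regressive voicing assimilation): /v/ precedes the voiceless obstruent /s/, so it devoices to [f] by assimilation. /b/ precedes the voiceless obstruent /f/, so it devoices to [p] by assimilation. /tuvserorubf/ → tufserorupf.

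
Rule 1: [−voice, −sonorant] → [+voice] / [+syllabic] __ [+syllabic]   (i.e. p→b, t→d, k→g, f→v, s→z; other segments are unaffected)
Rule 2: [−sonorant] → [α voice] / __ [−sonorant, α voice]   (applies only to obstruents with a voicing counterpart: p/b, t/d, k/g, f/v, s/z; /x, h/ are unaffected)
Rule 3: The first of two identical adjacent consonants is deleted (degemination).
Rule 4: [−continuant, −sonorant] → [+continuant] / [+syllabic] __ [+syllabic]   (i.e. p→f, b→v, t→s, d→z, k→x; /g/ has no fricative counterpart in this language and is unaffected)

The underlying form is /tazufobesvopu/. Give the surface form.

Rule 1 (intervocalic voicing): /f/ is a voiceless obstruent between vowels /u/ and /o/, so it voices to [v]. /p/ is a voiceless obstruent between vowels /o/ and /u/, so it voices to [b]. /tazufobesvopu/ → tazuvobesvobu.
Rule 2 (regressive voicing assimilation): /s/ precedes the voiced obstruent /v/, so it voices to [z] by assimilation. /tazuvobesvobu/ → tazuvobezvobu.
Rule 3 (degemination): no segment meets the environment; /tazuvobezvobu/ is unchanged.
Rule 4 (intervocalic spirantization): /b/ is a stop between vowels /o/ and /e/, so it spirantizes to the fricative [v]. /b/ is a stop between vowels /o/ and /u/, so it spirantizes to the fricative [v]. /tazuvobezvobu/ → tazuvovezvovu.

tazuvovezvovu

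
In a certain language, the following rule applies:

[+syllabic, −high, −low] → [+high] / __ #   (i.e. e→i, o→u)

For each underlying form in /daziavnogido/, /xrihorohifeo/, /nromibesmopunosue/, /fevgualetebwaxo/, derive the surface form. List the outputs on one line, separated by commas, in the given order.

/daziavnogido/: /o/ is a mid vowel in word-final position, so it raises to [u]. → [daziavnogidu].
/xrihorohifeo/: /o/ is a mid vowel in word-final position, so it raises to [u]. → [xrihorohifeu].
/nromibesmopunosue/: /e/ is a mid vowel in word-final position, so it raises to [i]. → [nromibesmopunosui].
/fevgualetebwaxo/: /o/ is a mid vowel in word-final position, so it raises to [u]. → [fevgualetebwaxu].

daziavnogidu, xrihorohifeu, nromibesmopunosui, fevgualetebwaxu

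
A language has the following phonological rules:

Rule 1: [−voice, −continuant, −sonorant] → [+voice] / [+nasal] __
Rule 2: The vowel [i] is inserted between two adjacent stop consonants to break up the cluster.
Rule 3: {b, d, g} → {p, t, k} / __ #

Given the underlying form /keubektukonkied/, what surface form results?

keubekitukongiet

Rule 1 (post-nasal voicing): /k/ is a voiceless stop immediately after the nasal /n/, so it voices to [g]. /keubektukonkied/ → keubektukongied.
Rule 2 (stop-cluster i-epenthesis): /k/ and /t/ form a stop–stop cluster, so [i] is inserted between them. /keubektukongied/ → keubekitukongied.
Rule 3 (final devoicing): /d/ is a voiced stop in word-final position, so it devoices to [t]. /keubekitukongied/ → keubekitukongiet.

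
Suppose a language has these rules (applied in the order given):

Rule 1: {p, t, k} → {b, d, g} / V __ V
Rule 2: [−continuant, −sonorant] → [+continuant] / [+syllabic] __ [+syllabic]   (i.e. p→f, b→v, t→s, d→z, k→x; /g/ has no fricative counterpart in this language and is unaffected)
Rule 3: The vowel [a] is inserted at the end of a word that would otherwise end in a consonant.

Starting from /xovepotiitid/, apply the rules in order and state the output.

xovevoziizida

Rule 1 (intervocalic voicing): /p/ is a voiceless stop between vowels /e/ and /o/, so it voices to [b]. /t/ is a voiceless stop between vowels /o/ and /i/, so it voices to [d]. /t/ is a voiceless stop between vowels /i/ and /i/, so it voices to [d]. /xovepotiitid/ → xovebodiidid.
Rule 2 (intervocalic spirantization): /b/ is a stop between vowels /e/ and /o/, so it spirantizes to the fricative [v]. /d/ is a stop between vowels /o/ and /i/, so it spirantizes to the fricative [z]. /d/ is a stop between vowels /i/ and /i/, so it spirantizes to the fricative [z]. /xovebodiidid/ → xovevoziizid.
Rule 3 (final a-epenthesis): the form ends in the consonant /d/, so [a] is inserted word-finally. /xovevoziizid/ → xovevoziizida.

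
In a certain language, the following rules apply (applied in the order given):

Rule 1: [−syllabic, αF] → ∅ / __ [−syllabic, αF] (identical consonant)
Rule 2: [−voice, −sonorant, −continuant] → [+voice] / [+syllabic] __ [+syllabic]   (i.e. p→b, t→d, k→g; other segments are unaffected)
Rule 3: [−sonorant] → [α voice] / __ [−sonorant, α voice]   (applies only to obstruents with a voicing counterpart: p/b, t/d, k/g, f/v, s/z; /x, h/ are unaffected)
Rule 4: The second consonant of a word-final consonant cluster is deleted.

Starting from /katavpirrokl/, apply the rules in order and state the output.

Rule 1 (degemination): /rr/ is a geminate; the first /r/ deletes. /katavpirrokl/ → katavpirokl.
Rule 2 (intervocalic voicing): /t/ is a voiceless stop between vowels /a/ and /a/, so it voices to [d]. /katavpirokl/ → kadavpirokl.
Rule 3 (regressive voicing assimilation): /v/ precedes the voiceless obstruent /p/, so it devoices to [f] by assimilation. /kadavpirokl/ → kadafpirokl.
Rule 4 (final cluster simplification): /l/ is the second consonant of a word-final cluster /kl/, so it deletes. /kadafpirokl/ → kadafpirok.

kadafpirok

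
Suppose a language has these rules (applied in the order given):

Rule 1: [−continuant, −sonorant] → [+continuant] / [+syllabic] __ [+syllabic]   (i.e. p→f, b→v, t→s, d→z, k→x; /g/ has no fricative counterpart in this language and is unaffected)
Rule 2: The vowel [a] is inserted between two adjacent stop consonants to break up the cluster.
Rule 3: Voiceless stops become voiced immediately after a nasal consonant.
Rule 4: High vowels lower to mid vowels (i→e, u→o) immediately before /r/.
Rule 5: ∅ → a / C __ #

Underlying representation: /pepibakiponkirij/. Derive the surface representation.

Rule 1 (intervocalic spirantization): /p/ is a stop between vowels /e/ and /i/, so it spirantizes to the fricative [f]. /b/ is a stop between vowels /i/ and /a/, so it spirantizes to the fricative [v]. /k/ is a stop between vowels /a/ and /i/, so it spirantizes to the fricative [x]. /p/ is a stop between vowels /i/ and /o/, so it spirantizes to the fricative [f]. /pepibakiponkirij/ → pefivaxifonkirij.
Rule 2 (stop-cluster a-epenthesis): no segment meets the environment; /pefivaxifonkirij/ is unchanged.
Rule 3 (post-nasal voicing): /k/ is a voiceless stop immediately after the nasal /n/, so it voices to [g]. /pefivaxifonkirij/ → pefivaxifongirij.
Rule 4 (pre-rhotic lowering): /i/ is a high vowel immediately before /r/, so it lowers to [e]. /pefivaxifongirij/ → pefivaxifongerij.
Rule 5 (final a-epenthesis): the form ends in the consonant /j/, so [a] is inserted word-finally. /pefivaxifongerij/ → pefivaxifongerija.

pefivaxifongerija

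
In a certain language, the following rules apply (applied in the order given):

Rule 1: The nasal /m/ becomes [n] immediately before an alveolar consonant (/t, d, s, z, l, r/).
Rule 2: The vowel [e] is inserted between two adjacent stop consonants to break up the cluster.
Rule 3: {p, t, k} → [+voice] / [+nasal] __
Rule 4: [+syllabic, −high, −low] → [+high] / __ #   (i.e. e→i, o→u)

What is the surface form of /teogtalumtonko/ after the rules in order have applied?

Rule 1 (nasal place assimilation): /m/ precedes the alveolar consonant /t/, so it assimilates in place to [n]. /teogtalumtonko/ → teogtaluntonko.
Rule 2 (stop-cluster e-epenthesis): /g/ and /t/ form a stop–stop cluster, so [e] is inserted between them. /teogtaluntonko/ → teogetaluntonko.
Rule 3 (post-nasal voicing): /t/ is a voiceless stop immediately after the nasal /n/, so it voices to [d]. /k/ is a voiceless stop immediately after the nasal /n/, so it voices to [g]. /teogetaluntonko/ → teogetalundongo.
Rule 4 (final vowel raising): /o/ is a mid vowel in word-final position, so it raises to [u]. /teogetalundongo/ → teogetalundongu.

teogetalundongu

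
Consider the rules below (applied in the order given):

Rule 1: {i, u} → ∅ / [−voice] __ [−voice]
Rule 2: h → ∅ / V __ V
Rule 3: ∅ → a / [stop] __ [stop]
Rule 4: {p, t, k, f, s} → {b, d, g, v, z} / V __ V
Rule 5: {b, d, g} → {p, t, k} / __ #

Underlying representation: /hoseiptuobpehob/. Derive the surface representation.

Rule 1 (high vowel syncope): no segment meets the environment; /hoseiptuobpehob/ is unchanged.
Rule 2 (intervocalic h-deletion): /h/ occurs between vowels /e/ and /o/, so it deletes. /hoseiptuobpehob/ → hoseiptuobpeob.
Rule 3 (stop-cluster a-epenthesis): /p/ and /t/ form a stop–stop cluster, so [a] is inserted between them. /b/ and /p/ form a stop–stop cluster, so [a] is inserted between them. /hoseiptuobpeob/ → hoseipatuobapeob.
Rule 4 (intervocalic voicing): /s/ is a voiceless obstruent between vowels /o/ and /e/, so it voices to [z]. /p/ is a voiceless obstruent between vowels /i/ and /a/, so it voices to [b]. /t/ is a voiceless obstruent between vowels /a/ and /u/, so it voices to [d]. /p/ is a voiceless obstruent between vowels /a/ and /e/, so it voices to [b]. /hoseipatuobapeob/ → hozeibaduobabeob.
Rule 5 (final devoicing): /b/ is a voiced stop in word-final position, so it devoices to [p]. /hozeibaduobabeob/ → hozeibaduobabeop.

hozeibaduobabeop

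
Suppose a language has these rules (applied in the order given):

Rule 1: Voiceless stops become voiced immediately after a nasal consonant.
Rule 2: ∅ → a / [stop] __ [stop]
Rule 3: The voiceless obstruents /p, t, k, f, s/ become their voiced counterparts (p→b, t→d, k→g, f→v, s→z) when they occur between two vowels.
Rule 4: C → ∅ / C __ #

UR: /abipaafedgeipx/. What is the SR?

Rule 1 (post-nasal voicing): no segment meets the environment; /abipaafedgeipx/ is unchanged.
Rule 2 (stop-cluster a-epenthesis): /d/ and /g/ form a stop–stop cluster, so [a] is inserted between them. /abipaafedgeipx/ → abipaafedageipx.
Rule 3 (intervocalic voicing): /p/ is a voiceless obstruent between vowels /i/ and /a/, so it voices to [b]. /f/ is a voiceless obstruent between vowels /a/ and /e/, so it voices to [v]. /abipaafedageipx/ → abibaavedageipx.
Rule 4 (final cluster simplification): /x/ is the second consonant of a word-final cluster /px/, so it deletes. /abibaavedageipx/ → abibaavedageip.

abibaavedageip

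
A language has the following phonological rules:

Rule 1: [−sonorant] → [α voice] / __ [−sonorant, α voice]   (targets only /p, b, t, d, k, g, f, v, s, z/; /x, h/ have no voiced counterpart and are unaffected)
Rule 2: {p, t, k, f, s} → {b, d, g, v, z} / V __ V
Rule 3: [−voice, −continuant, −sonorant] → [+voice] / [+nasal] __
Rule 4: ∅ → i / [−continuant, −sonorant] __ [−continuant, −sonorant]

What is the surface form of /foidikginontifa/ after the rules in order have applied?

foidigiginondiva

Rule 1 (regressive voicing assimilation): /k/ precedes the voiced obstruent /g/, so it voices to [g] by assimilation. /foidikginontifa/ → foidigginontifa.
Rule 2 (intervocalic voicing): /f/ is a voiceless obstruent between vowels /i/ and /a/, so it voices to [v]. /foidigginontifa/ → foidigginontiva.
Rule 3 (post-nasal voicing): /t/ is a voiceless stop immediately after the nasal /n/, so it voices to [d]. /foidigginontiva/ → foidigginondiva.
Rule 4 (stop-cluster i-epenthesis): /g/ and /g/ form a stop–stop cluster, so [i] is inserted between them. /foidigginondiva/ → foidigiginondiva.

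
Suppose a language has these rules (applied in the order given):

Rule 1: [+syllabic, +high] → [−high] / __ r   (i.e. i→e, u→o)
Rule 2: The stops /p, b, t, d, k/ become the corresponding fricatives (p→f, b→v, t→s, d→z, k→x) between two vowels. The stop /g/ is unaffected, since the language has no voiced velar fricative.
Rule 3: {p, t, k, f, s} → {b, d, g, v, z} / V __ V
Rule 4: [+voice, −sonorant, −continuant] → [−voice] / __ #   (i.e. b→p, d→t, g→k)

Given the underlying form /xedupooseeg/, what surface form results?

xezuvoozeek

Rule 1 (pre-rhotic lowering): no segment meets the environment; /xedupooseeg/ is unchanged.
Rule 2 (intervocalic spirantization): /d/ is a stop between vowels /e/ and /u/, so it spirantizes to the fricative [z]. /p/ is a stop between vowels /u/ and /o/, so it spirantizes to the fricative [f]. /xedupooseeg/ → xezufooseeg.
Rule 3 (intervocalic voicing): /f/ is a voiceless obstruent between vowels /u/ and /o/, so it voices to [v]. /s/ is a voiceless obstruent between vowels /o/ and /e/, so it voices to [z]. /xezufooseeg/ → xezuvoozeeg.
Rule 4 (final devoicing): /g/ is a voiced stop in word-final position, so it devoices to [k]. /xezuvoozeeg/ → xezuvoozeek.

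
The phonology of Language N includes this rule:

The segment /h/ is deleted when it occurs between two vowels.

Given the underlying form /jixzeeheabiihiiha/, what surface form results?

jixzeeeabiiiia

/h/ occurs between vowels /e/ and /e/, so it deletes.
/h/ occurs between vowels /i/ and /i/, so it deletes.
/h/ occurs between vowels /i/ and /a/, so it deletes.
Surface form: [jixzeeeabiiiia].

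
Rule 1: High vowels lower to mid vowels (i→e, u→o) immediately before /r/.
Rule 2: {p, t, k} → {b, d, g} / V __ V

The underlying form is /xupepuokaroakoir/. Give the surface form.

Rule 1 (pre-rhotic lowering): /i/ is a high vowel immediately before /r/, so it lowers to [e]. /xupepuokaroakoir/ → xupepuokaroakoer.
Rule 2 (intervocalic voicing): /p/ is a voiceless stop between vowels /u/ and /e/, so it voices to [b]. /p/ is a voiceless stop between vowels /e/ and /u/, so it voices to [b]. /k/ is a voiceless stop between vowels /o/ and /a/, so it voices to [g]. /k/ is a voiceless stop between vowels /a/ and /o/, so it voices to [g]. /xupepuokaroakoer/ → xubebuogaroagoer.

xubebuogaroagoer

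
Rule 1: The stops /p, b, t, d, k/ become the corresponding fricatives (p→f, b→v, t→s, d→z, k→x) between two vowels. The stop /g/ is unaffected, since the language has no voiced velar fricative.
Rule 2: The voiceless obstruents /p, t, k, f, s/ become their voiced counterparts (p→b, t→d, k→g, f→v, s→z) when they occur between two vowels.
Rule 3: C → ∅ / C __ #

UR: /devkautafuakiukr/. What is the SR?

devkauzavuaxiuk

Rule 1 (intervocalic spirantization): /t/ is a stop between vowels /u/ and /a/, so it spirantizes to the fricative [s]. /k/ is a stop between vowels /a/ and /i/, so it spirantizes to the fricative [x]. /devkautafuakiukr/ → devkausafuaxiukr.
Rule 2 (intervocalic voicing): /s/ is a voiceless obstruent between vowels /u/ and /a/, so it voices to [z]. /f/ is a voiceless obstruent between vowels /a/ and /u/, so it voices to [v]. /devkausafuaxiukr/ → devkauzavuaxiukr.
Rule 3 (final cluster simplification): /r/ is the second consonant of a word-final cluster /kr/, so it deletes. /devkauzavuaxiukr/ → devkauzavuaxiuk.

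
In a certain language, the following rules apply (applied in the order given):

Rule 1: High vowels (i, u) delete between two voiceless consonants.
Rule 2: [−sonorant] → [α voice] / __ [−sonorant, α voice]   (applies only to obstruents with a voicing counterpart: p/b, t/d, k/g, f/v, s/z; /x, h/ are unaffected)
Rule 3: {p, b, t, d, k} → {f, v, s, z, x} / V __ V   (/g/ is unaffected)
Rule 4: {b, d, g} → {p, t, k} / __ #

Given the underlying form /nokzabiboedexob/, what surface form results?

Rule 1 (high vowel syncope): no segment meets the environment; /nokzabiboedexob/ is unchanged.
Rule 2 (regressive voicing assimilation): /k/ precedes the voiced obstruent /z/, so it voices to [g] by assimilation. /nokzabiboedexob/ → nogzabiboedexob.
Rule 3 (intervocalic spirantization): /b/ is a stop between vowels /a/ and /i/, so it spirantizes to the fricative [v]. /b/ is a stop between vowels /i/ and /o/, so it spirantizes to the fricative [v]. /d/ is a stop between vowels /e/ and /e/, so it spirantizes to the fricative [z]. /nogzabiboedexob/ → nogzavivoezexob.
Rule 4 (final devoicing): /b/ is a voiced stop in word-final position, so it devoices to [p]. /nogzavivoezexob/ → nogzavivoezexop.

nogzavivoezexop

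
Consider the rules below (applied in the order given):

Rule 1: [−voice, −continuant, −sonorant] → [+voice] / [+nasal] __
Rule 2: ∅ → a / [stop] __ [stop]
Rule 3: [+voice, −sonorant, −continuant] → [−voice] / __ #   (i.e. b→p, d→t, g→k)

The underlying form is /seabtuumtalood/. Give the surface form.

seabatuumdaloot

Rule 1 (post-nasal voicing): /t/ is a voiceless stop immediately after the nasal /m/, so it voices to [d]. /seabtuumtalood/ → seabtuumdalood.
Rule 2 (stop-cluster a-epenthesis): /b/ and /t/ form a stop–stop cluster, so [a] is inserted between them. /seabtuumdalood/ → seabatuumdalood.
Rule 3 (final devoicing): /d/ is a voiced stop in word-final position, so it devoices to [t]. /seabatuumdalood/ → seabatuumdaloot.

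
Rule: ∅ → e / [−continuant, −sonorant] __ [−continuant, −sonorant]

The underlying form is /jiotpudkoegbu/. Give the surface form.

jiotepudekoegebu

/t/ and /p/ form a stop–stop cluster, so [e] is inserted between them.
/d/ and /k/ form a stop–stop cluster, so [e] is inserted between them.
/g/ and /b/ form a stop–stop cluster, so [e] is inserted between them.
Surface form: [jiotepudekoegebu].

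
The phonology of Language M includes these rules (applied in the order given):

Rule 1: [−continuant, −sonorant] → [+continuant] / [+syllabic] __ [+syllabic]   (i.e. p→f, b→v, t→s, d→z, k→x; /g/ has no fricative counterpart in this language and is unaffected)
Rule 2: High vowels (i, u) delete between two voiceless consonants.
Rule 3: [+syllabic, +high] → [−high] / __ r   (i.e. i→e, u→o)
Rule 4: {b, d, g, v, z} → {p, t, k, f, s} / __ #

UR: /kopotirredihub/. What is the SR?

kofoserrezihup

Rule 1 (intervocalic spirantization): /p/ is a stop between vowels /o/ and /o/, so it spirantizes to the fricative [f]. /t/ is a stop between vowels /o/ and /i/, so it spirantizes to the fricative [s]. /d/ is a stop between vowels /e/ and /i/, so it spirantizes to the fricative [z]. /kopotirredihub/ → kofosirrezihub.
Rule 2 (high vowel syncope): no segment meets the environment; /kofosirrezihub/ is unchanged.
Rule 3 (pre-rhotic lowering): /i/ is a high vowel immediately before /r/, so it lowers to [e]. /kofosirrezihub/ → kofoserrezihub.
Rule 4 (final devoicing): /b/ is a voiced obstruent in word-final position, so it devoices to [p]. /kofoserrezihub/ → kofoserrezihup.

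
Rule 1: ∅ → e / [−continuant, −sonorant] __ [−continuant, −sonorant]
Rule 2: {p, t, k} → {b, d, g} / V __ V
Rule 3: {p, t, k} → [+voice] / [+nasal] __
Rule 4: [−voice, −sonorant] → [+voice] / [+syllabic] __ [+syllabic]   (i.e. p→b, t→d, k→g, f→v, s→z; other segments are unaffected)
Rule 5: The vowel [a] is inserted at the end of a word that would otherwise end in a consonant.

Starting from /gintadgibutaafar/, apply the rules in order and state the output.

gindadegibudaavara

Rule 1 (stop-cluster e-epenthesis): /d/ and /g/ form a stop–stop cluster, so [e] is inserted between them. /gintadgibutaafar/ → gintadegibutaafar.
Rule 2 (intervocalic voicing): /t/ is a voiceless stop between vowels /u/ and /a/, so it voices to [d]. /gintadegibutaafar/ → gintadegibudaafar.
Rule 3 (post-nasal voicing): /t/ is a voiceless stop immediately after the nasal /n/, so it voices to [d]. /gintadegibudaafar/ → gindadegibudaafar.
Rule 4 (intervocalic voicing): /f/ is a voiceless obstruent between vowels /a/ and /a/, so it voices to [v]. /gindadegibudaafar/ → gindadegibudaavar.
Rule 5 (final a-epenthesis): the form ends in the consonant /r/, so [a] is inserted word-finally. /gindadegibudaavar/ → gindadegibudaavara.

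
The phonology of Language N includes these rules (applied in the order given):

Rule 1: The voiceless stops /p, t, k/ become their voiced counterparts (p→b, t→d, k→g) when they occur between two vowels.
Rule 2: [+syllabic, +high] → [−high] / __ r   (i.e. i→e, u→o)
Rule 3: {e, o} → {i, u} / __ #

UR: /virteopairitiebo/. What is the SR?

verteobaeridiebu

Rule 1 (intervocalic voicing): /p/ is a voiceless stop between vowels /o/ and /a/, so it voices to [b]. /t/ is a voiceless stop between vowels /i/ and /i/, so it voices to [d]. /virteopairitiebo/ → virteobairidiebo.
Rule 2 (pre-rhotic lowering): /i/ is a high vowel immediately before /r/, so it lowers to [e]. /i/ is a high vowel immediately before /r/, so it lowers to [e]. /virteobairidiebo/ → verteobaeridiebo.
Rule 3 (final vowel raising): /o/ is a mid vowel in word-final position, so it raises to [u]. /verteobaeridiebo/ → verteobaeridiebu.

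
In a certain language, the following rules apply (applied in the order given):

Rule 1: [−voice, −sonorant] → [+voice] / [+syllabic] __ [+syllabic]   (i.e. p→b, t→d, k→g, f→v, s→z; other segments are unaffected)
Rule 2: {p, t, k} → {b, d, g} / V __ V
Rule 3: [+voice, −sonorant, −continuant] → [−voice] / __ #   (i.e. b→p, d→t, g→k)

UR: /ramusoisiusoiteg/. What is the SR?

ramuzoiziuzoidek

Rule 1 (intervocalic voicing): /s/ is a voiceless obstruent between vowels /u/ and /o/, so it voices to [z]. /s/ is a voiceless obstruent between vowels /i/ and /i/, so it voices to [z]. /s/ is a voiceless obstruent between vowels /u/ and /o/, so it voices to [z]. /t/ is a voiceless obstruent between vowels /i/ and /e/, so it voices to [d]. /ramusoisiusoiteg/ → ramuzoiziuzoideg.
Rule 2 (intervocalic voicing): no segment meets the environment; /ramuzoiziuzoideg/ is unchanged.
Rule 3 (final devoicing): /g/ is a voiced stop in word-final position, so it devoices to [k]. /ramuzoiziuzoideg/ → ramuzoiziuzoidek.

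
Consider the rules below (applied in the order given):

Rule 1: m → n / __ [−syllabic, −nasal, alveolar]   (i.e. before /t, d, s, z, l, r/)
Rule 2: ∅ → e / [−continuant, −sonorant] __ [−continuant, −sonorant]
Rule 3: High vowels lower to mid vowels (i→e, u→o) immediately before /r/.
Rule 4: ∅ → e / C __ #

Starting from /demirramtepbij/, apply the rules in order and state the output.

Rule 1 (nasal place assimilation): /m/ precedes the alveolar consonant /t/, so it assimilates in place to [n]. /demirramtepbij/ → demirrantepbij.
Rule 2 (stop-cluster e-epenthesis): /p/ and /b/ form a stop–stop cluster, so [e] is inserted between them. /demirrantepbij/ → demirrantepebij.
Rule 3 (pre-rhotic lowering): /i/ is a high vowel immediately before /r/, so it lowers to [e]. /demirrantepebij/ → demerrantepebij.
Rule 4 (final e-epenthesis): the form ends in the consonant /j/, so [e] is inserted word-finally. /demerrantepebij/ → demerrantepebije.

demerrantepebije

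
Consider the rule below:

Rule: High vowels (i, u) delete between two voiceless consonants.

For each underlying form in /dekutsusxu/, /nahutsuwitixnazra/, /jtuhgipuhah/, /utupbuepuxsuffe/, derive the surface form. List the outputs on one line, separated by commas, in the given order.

/dekutsusxu/: /u/ is a high vowel flanked by voiceless consonants /k/ and /t/, so it deletes. /u/ is a high vowel flanked by voiceless consonants /s/ and /s/, so it deletes. → [dektssxu].
/nahutsuwitixnazra/: /u/ is a high vowel flanked by voiceless consonants /h/ and /t/, so it deletes. /i/ is a high vowel flanked by voiceless consonants /t/ and /x/, so it deletes. → [nahtsuwitxnazra].
/jtuhgipuhah/: /u/ is a high vowel flanked by voiceless consonants /t/ and /h/, so it deletes. /u/ is a high vowel flanked by voiceless consonants /p/ and /h/, so it deletes. → [jthgiphah].
/utupbuepuxsuffe/: /u/ is a high vowel flanked by voiceless consonants /t/ and /p/, so it deletes. /u/ is a high vowel flanked by voiceless consonants /p/ and /x/, so it deletes. /u/ is a high vowel flanked by voiceless consonants /s/ and /f/, so it deletes. → [utpbuepxsffe].

dektssxu, nahtsuwitxnazra, jthgiphah, utpbuepxsffe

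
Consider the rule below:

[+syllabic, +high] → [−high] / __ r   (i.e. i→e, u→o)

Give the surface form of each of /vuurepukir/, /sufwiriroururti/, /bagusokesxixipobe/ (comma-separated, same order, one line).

/vuurepukir/: /u/ is a high vowel immediately before /r/, so it lowers to [o]. /i/ is a high vowel immediately before /r/, so it lowers to [e]. → [vuorepuker].
/sufwiriroururti/: /i/ is a high vowel immediately before /r/, so it lowers to [e]. /i/ is a high vowel immediately before /r/, so it lowers to [e]. /u/ is a high vowel immediately before /r/, so it lowers to [o]. /u/ is a high vowel immediately before /r/, so it lowers to [o]. → [sufwereroororti].
/bagusokesxixipobe/: the rule's environment is not met; surfaces unchanged as [bagusokesxixipobe].

vuorepuker, sufwereroororti, bagusokesxixipobe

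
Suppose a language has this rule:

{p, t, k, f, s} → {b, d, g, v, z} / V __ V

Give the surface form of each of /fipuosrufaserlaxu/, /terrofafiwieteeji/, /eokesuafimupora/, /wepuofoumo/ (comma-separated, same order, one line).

fibuosruvazerlaxu, terrovaviwiedeeji, eogezuavimubora, webuovoumo

/fipuosrufaserlaxu/: /p/ is a voiceless obstruent between vowels /i/ and /u/, so it voices to [b]. /f/ is a voiceless obstruent between vowels /u/ and /a/, so it voices to [v]. /s/ is a voiceless obstruent between vowels /a/ and /e/, so it voices to [z]. → [fibuosruvazerlaxu].
/terrofafiwieteeji/: /f/ is a voiceless obstruent between vowels /o/ and /a/, so it voices to [v]. /f/ is a voiceless obstruent between vowels /a/ and /i/, so it voices to [v]. /t/ is a voiceless obstruent between vowels /e/ and /e/, so it voices to [d]. → [terrovaviwiedeeji].
/eokesuafimupora/: /k/ is a voiceless obstruent between vowels /o/ and /e/, so it voices to [g]. /s/ is a voiceless obstruent between vowels /e/ and /u/, so it voices to [z]. /f/ is a voiceless obstruent between vowels /a/ and /i/, so it voices to [v]. /p/ is a voiceless obstruent between vowels /u/ and /o/, so it voices to [b]. → [eogezuavimubora].
/wepuofoumo/: /p/ is a voiceless obstruent between vowels /e/ and /u/, so it voices to [b]. /f/ is a voiceless obstruent between vowels /o/ and /o/, so it voices to [v]. → [webuovoumo].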